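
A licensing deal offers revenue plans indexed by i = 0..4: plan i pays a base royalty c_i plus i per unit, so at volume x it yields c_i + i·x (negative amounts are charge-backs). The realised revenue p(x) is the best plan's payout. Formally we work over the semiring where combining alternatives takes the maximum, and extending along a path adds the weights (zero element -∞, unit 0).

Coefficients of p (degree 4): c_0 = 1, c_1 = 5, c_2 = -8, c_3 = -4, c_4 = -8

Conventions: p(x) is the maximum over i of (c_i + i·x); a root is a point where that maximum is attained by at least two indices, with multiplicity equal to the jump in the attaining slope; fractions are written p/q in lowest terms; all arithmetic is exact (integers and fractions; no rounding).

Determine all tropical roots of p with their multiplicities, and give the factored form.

hull edge (i=0, c=1) to (i=1, c=5): slope 4, span 1
hull edge (i=1, c=5) to (i=4, c=-8): slope -13/3, span 3
Factored form: p(x) = -8 ⊗ (x ⊕ (-4)) ⊗ (x ⊕ 13/3) ⊗ (x ⊕ 13/3) ⊗ (x ⊕ 13/3)
Answer: roots = -4 (mult 1), 13/3 (mult 3)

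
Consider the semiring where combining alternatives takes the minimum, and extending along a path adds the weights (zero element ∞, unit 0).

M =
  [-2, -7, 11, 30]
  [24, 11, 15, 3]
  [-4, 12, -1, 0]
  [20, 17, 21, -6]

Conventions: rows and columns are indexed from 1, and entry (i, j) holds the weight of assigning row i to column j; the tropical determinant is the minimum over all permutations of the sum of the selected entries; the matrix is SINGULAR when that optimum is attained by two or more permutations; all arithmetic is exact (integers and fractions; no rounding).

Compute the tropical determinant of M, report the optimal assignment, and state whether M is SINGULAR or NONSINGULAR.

σ = (1, 2, 3, 4): (-2) + 11 + (-1) + (-6) = 2
σ = (1, 2, 4, 3): (-2) + 11 + 0 + 21 = 30
σ = (1, 3, 2, 4): (-2) + 15 + 12 + (-6) = 19
σ = (1, 3, 4, 2): (-2) + 15 + 0 + 17 = 30
σ = (1, 4, 2, 3): (-2) + 3 + 12 + 21 = 34
σ = (1, 4, 3, 2): (-2) + 3 + (-1) + 17 = 17
σ = (2, 1, 3, 4): (-7) + 24 + (-1) + (-6) = 10
σ = (2, 1, 4, 3): (-7) + 24 + 0 + 21 = 38
σ = (2, 3, 1, 4): (-7) + 15 + (-4) + (-6) = -2
σ = (2, 3, 4, 1): (-7) + 15 + 0 + 20 = 28
σ = (2, 4, 1, 3): (-7) + 3 + (-4) + 21 = 13
σ = (2, 4, 3, 1): (-7) + 3 + (-1) + 20 = 15
σ = (3, 1, 2, 4): 11 + 24 + 12 + (-6) = 41
σ = (3, 1, 4, 2): 11 + 24 + 0 + 17 = 52
σ = (3, 2, 1, 4): 11 + 11 + (-4) + (-6) = 12
σ = (3, 2, 4, 1): 11 + 11 + 0 + 20 = 42
σ = (3, 4, 1, 2): 11 + 3 + (-4) + 17 = 27
σ = (3, 4, 2, 1): 11 + 3 + 12 + 20 = 46
σ = (4, 1, 2, 3): 30 + 24 + 12 + 21 = 87
σ = (4, 1, 3, 2): 30 + 24 + (-1) + 17 = 70
σ = (4, 2, 1, 3): 30 + 11 + (-4) + 21 = 58
σ = (4, 2, 3, 1): 30 + 11 + (-1) + 20 = 60
σ = (4, 3, 1, 2): 30 + 15 + (-4) + 17 = 58
σ = (4, 3, 2, 1): 30 + 15 + 12 + 20 = 77
Optimal value attained by: σ = (2, 3, 1, 4).
Answer: det⊕(M) = -2; verdict: NONSINGULAR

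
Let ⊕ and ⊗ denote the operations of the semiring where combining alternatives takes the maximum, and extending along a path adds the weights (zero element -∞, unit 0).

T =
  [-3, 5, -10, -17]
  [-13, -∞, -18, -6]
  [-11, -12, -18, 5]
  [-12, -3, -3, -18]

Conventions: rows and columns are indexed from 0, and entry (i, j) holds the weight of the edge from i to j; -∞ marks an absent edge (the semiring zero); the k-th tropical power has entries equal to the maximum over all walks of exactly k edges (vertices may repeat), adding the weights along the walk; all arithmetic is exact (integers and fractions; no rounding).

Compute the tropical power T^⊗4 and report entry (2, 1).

T^⊗2:
  [-6, 2, -13, -1]
  [-16, -8, -9, -13]
  [-7, 2, 2, -13]
  [-14, -7, -21, 2]
T^⊗3:
  [-9, -1, -4, -4]
  [-19, -11, -16, -4]
  [-9, -2, -16, 7]
  [-10, -1, -1, -13]
T^⊗4:
  [-12, -4, -7, 1]
  [-16, -7, -7, -11]
  [-5, 4, 4, -8]
  [-12, -5, -16, 4]
Key observation: the optimum is the walk 2->3->2->3->1, with weight 5 + (-3) + 5 + (-3) = 4.
Optimal value attained by: walk 2->3->2->3->1.
Answer: (T^⊗4)[2][1] = 4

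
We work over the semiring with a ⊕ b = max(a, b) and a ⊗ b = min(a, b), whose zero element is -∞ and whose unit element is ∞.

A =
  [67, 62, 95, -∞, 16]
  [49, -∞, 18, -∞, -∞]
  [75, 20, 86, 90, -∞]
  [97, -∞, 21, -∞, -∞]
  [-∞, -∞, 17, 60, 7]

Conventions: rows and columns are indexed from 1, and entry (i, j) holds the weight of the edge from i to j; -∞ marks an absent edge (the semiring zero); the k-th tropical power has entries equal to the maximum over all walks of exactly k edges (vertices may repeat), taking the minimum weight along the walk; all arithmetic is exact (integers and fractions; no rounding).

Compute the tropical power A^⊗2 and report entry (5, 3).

A^⊗2:
  [75, 62, 86, 90, 16]
  [49, 49, 49, 18, 16]
  [90, 62, 86, 86, 16]
  [67, 62, 95, 21, 16]
  [60, 17, 21, 17, 7]
Key observation: the optimum is the walk 5->4->3, with weight 60 min 21 = 21.
Optimal value attained by: walk 5->4->3.
Answer: (A^⊗2)[5][3] = 21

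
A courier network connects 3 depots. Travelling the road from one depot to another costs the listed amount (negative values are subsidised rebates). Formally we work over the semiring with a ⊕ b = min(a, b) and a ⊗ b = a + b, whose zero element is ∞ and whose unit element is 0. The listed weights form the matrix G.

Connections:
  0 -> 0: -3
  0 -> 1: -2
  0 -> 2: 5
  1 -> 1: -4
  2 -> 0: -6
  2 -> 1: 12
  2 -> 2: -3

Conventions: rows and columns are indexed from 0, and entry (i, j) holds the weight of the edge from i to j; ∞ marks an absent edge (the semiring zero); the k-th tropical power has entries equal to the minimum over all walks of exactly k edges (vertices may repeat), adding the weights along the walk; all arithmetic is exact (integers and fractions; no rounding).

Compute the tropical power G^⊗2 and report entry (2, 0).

G^⊗2:
  [-6, -6, 2]
  [∞, -8, ∞]
  [-9, -8, -6]
Key observation: the optimum is the walk 2->0->0, with weight (-6) + (-3) = -9.
Optimal value attained by: walk 2->0->0.
Answer: (G^⊗2)[2][0] = -9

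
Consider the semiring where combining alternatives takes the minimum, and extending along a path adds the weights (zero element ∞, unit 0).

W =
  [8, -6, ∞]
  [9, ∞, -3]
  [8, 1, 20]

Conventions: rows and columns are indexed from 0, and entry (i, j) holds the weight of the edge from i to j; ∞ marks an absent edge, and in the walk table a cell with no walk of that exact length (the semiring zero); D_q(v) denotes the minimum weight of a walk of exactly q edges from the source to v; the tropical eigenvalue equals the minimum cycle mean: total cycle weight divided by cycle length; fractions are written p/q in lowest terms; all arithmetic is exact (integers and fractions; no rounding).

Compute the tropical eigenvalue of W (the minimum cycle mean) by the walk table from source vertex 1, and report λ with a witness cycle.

q=0: [∞, 0, ∞]
q=1: [9, ∞, -3]
q=2: [5, -2, 17]
q=3: [7, -1, -5]
Optimal cycle mean attained by: cycle 1->2->1, total (-3) + 1, length 2.
Answer: λ = -1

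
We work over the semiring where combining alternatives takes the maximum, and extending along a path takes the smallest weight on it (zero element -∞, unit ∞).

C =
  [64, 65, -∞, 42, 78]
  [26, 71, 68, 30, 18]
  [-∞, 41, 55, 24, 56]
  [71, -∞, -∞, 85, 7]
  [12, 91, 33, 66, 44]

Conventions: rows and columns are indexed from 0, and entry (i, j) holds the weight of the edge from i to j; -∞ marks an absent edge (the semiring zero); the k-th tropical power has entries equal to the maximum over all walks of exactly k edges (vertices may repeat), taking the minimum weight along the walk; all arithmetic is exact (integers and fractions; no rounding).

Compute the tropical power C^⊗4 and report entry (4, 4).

C^⊗2:
  [64, 78, 65, 66, 64]
  [30, 71, 68, 30, 56]
  [26, 56, 55, 56, 55]
  [71, 65, 7, 85, 71]
  [66, 71, 68, 66, 44]
C^⊗3:
  [66, 71, 68, 66, 64]
  [30, 71, 68, 56, 56]
  [56, 56, 56, 56, 55]
  [71, 71, 65, 85, 71]
  [66, 71, 68, 66, 66]
C^⊗4:
  [66, 71, 68, 66, 66]
  [56, 71, 68, 56, 56]
  [56, 56, 56, 56, 56]
  [71, 71, 68, 85, 71]
  [66, 71, 68, 66, 66]
Key observation: the optimum is the walk 4->3->3->0->4, with weight 66 min 85 min 71 min 78 = 66.
Optimal value attained by: walk 4->3->3->0->4.
Answer: (C^⊗4)[4][4] = 66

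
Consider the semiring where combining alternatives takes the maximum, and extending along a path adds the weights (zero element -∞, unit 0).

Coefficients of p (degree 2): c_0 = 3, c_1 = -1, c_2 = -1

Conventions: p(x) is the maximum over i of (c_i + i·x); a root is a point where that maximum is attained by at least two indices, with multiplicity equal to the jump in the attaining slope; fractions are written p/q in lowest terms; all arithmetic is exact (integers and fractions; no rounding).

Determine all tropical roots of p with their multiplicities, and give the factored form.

hull edge (i=0, c=3) to (i=2, c=-1): slope -2, span 2
Factored form: p(x) = -1 ⊗ (x ⊕ 2) ⊗ (x ⊕ 2)
Answer: roots = 2 (mult 2)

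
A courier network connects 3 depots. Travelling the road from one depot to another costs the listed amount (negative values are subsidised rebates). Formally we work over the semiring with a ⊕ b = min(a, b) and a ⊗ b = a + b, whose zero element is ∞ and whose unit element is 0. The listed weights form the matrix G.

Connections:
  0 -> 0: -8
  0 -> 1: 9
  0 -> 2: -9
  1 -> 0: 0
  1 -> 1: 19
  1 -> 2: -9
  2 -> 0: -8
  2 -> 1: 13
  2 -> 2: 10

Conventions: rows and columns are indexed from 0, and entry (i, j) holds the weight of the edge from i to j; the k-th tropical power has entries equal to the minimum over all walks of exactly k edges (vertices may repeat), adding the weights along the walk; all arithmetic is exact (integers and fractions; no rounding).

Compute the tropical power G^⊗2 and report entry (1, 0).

G^⊗2:
  [-17, 1, -17]
  [-17, 4, -9]
  [-16, 1, -17]
Key observation: the optimum is the walk 1->2->0, with weight (-9) + (-8) = -17.
Optimal value attained by: walk 1->2->0.
Answer: (G^⊗2)[1][0] = -17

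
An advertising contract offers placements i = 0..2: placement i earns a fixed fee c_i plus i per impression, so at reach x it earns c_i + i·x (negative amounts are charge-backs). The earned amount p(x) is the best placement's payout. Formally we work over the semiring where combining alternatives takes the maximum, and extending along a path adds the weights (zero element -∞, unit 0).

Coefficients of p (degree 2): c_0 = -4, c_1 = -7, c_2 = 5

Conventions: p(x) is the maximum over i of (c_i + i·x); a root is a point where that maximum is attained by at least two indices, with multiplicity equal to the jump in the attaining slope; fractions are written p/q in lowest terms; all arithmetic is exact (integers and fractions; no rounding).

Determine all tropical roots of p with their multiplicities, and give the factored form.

hull edge (i=0, c=-4) to (i=2, c=5): slope 9/2, span 2
Factored form: p(x) = 5 ⊗ (x ⊕ (-9/2)) ⊗ (x ⊕ (-9/2))
Answer: roots = -9/2 (mult 2)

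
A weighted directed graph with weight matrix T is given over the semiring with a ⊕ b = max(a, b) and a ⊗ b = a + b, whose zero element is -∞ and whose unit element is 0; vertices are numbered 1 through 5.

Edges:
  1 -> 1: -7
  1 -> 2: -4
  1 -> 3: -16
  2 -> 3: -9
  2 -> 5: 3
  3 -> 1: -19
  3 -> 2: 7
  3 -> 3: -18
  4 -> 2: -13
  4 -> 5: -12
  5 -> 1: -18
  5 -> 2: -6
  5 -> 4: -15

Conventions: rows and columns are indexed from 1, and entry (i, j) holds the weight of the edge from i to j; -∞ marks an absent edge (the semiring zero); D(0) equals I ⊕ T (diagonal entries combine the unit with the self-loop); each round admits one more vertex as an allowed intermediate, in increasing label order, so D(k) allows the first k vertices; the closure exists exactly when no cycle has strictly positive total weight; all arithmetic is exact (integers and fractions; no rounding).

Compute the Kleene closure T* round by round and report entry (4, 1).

D(0):
  [0, -4, -16, -∞, -∞]
  [-∞, 0, -9, -∞, 3]
  [-19, 7, 0, -∞, -∞]
  [-∞, -13, -∞, 0, -12]
  [-18, -6, -∞, -15, 0]
D(1):
  [0, -4, -16, -∞, -∞]
  [-∞, 0, -9, -∞, 3]
  [-19, 7, 0, -∞, -∞]
  [-∞, -13, -∞, 0, -12]
  [-18, -6, -34, -15, 0]
D(2):
  [0, -4, -13, -∞, -1]
  [-∞, 0, -9, -∞, 3]
  [-19, 7, 0, -∞, 10]
  [-∞, -13, -22, 0, -10]
  [-18, -6, -15, -15, 0]
D(3):
  [0, -4, -13, -∞, -1]
  [-28, 0, -9, -∞, 3]
  [-19, 7, 0, -∞, 10]
  [-41, -13, -22, 0, -10]
  [-18, -6, -15, -15, 0]
D(4):
  [0, -4, -13, -∞, -1]
  [-28, 0, -9, -∞, 3]
  [-19, 7, 0, -∞, 10]
  [-41, -13, -22, 0, -10]
  [-18, -6, -15, -15, 0]
D(5):
  [0, -4, -13, -16, -1]
  [-15, 0, -9, -12, 3]
  [-8, 7, 0, -5, 10]
  [-28, -13, -22, 0, -10]
  [-18, -6, -15, -15, 0]
Answer: T*[4][1] = -28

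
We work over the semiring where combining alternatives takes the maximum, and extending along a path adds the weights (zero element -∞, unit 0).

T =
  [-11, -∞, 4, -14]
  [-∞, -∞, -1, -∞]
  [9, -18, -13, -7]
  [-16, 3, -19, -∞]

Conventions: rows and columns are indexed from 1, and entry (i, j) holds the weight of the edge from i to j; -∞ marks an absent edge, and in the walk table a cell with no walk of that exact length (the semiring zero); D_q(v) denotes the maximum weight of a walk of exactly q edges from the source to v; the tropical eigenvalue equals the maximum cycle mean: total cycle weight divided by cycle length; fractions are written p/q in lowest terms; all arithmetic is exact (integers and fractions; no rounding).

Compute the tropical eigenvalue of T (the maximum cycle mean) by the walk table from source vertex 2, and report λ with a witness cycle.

q=0: [-∞, 0, -∞, -∞]
q=1: [-∞, -∞, -1, -∞]
q=2: [8, -19, -14, -8]
q=3: [-3, -5, 12, -6]
q=4: [21, -3, 1, 5]
Optimal cycle mean attained by: cycle 1->3->1, total 4 + 9, length 2.
Answer: λ = 13/2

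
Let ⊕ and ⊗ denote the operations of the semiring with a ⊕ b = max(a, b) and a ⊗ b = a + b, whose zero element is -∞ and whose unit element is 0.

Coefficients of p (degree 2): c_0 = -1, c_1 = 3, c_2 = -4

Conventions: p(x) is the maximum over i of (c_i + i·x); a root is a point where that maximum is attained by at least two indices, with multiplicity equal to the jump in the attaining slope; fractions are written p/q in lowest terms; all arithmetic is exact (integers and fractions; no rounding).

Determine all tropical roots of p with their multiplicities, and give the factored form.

hull edge (i=0, c=-1) to (i=1, c=3): slope 4, span 1
hull edge (i=1, c=3) to (i=2, c=-4): slope -7, span 1
Factored form: p(x) = -4 ⊗ (x ⊕ (-4)) ⊗ (x ⊕ 7)
Answer: roots = -4 (mult 1), 7 (mult 1)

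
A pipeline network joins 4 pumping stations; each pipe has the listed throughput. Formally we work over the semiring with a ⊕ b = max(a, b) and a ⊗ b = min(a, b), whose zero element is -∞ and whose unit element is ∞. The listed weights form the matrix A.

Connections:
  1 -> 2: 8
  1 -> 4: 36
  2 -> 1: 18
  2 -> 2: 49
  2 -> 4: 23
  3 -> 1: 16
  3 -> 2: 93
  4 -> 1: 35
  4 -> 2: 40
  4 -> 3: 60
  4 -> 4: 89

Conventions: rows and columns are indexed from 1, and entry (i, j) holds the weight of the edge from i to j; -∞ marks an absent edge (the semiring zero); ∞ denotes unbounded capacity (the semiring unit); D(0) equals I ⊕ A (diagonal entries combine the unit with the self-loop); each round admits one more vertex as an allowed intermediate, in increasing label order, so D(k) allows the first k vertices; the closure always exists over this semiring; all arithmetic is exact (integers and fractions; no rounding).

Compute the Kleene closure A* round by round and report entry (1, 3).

D(0):
  [∞, 8, -∞, 36]
  [18, ∞, -∞, 23]
  [16, 93, ∞, -∞]
  [35, 40, 60, ∞]
D(1):
  [∞, 8, -∞, 36]
  [18, ∞, -∞, 23]
  [16, 93, ∞, 16]
  [35, 40, 60, ∞]
D(2):
  [∞, 8, -∞, 36]
  [18, ∞, -∞, 23]
  [18, 93, ∞, 23]
  [35, 40, 60, ∞]
D(3):
  [∞, 8, -∞, 36]
  [18, ∞, -∞, 23]
  [18, 93, ∞, 23]
  [35, 60, 60, ∞]
D(4):
  [∞, 36, 36, 36]
  [23, ∞, 23, 23]
  [23, 93, ∞, 23]
  [35, 60, 60, ∞]
Answer: A*[1][3] = 36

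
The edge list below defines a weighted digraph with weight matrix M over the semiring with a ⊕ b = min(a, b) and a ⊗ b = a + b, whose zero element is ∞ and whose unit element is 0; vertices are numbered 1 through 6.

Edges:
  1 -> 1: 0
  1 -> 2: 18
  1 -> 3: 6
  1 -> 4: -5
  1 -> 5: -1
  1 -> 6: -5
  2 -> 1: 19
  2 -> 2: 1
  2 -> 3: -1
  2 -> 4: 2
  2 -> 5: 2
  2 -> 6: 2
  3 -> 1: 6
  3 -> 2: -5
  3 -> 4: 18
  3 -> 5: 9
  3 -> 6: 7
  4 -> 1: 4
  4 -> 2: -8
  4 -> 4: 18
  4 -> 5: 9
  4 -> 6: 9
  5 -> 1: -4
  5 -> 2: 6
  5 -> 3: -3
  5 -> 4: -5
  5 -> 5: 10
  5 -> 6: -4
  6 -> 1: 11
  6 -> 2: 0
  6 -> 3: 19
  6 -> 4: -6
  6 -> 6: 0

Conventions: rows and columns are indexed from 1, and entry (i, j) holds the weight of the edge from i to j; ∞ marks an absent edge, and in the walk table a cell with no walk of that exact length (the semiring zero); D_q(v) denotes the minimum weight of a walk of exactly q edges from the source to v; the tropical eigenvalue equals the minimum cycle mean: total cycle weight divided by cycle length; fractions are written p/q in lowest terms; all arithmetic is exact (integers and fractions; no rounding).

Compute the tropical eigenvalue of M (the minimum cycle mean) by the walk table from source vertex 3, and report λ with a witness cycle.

q=0: [∞, ∞, 0, ∞, ∞, ∞]
q=1: [6, -5, ∞, 18, 9, 7]
q=2: [5, -4, -6, -3, -3, -3]
q=3: [-7, -11, -6, -9, -2, -7]
q=4: [-7, -17, -12, -13, -9, -12]
q=5: [-13, -21, -18, -18, -15, -15]
q=6: [-19, -26, -22, -21, -19, -19]
Optimal cycle mean attained by: cycle 1->6->4->2->5->1, total (-5) + (-6) + (-8) + 2 + (-4), length 5.
Answer: λ = -21/5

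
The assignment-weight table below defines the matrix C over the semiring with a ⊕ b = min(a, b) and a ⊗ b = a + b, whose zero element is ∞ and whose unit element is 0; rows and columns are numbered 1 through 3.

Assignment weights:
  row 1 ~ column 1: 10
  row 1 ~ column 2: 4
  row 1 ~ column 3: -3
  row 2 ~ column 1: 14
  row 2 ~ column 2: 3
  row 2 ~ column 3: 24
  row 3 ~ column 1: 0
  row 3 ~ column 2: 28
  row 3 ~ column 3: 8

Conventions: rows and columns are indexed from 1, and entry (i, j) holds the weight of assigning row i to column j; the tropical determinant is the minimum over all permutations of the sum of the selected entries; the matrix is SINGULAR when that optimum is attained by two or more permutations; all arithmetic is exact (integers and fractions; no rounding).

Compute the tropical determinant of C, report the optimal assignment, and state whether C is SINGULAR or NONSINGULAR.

σ = (1, 2, 3): 10 + 3 + 8 = 21
σ = (1, 3, 2): 10 + 24 + 28 = 62
σ = (2, 1, 3): 4 + 14 + 8 = 26
σ = (2, 3, 1): 4 + 24 + 0 = 28
σ = (3, 1, 2): (-3) + 14 + 28 = 39
σ = (3, 2, 1): (-3) + 3 + 0 = 0
Optimal value attained by: σ = (3, 2, 1).
Answer: det⊕(C) = 0; verdict: NONSINGULAR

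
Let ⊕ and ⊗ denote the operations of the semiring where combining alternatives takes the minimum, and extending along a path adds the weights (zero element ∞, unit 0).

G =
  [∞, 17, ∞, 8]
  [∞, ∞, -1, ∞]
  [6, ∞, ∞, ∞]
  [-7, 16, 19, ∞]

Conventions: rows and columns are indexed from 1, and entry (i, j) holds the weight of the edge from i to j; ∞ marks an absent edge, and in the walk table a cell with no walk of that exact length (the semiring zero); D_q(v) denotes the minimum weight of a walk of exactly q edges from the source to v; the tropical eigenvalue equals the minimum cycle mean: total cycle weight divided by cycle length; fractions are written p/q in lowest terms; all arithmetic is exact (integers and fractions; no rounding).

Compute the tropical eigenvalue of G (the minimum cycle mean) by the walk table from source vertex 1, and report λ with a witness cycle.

q=0: [0, ∞, ∞, ∞]
q=1: [∞, 17, ∞, 8]
q=2: [1, 24, 16, ∞]
q=3: [22, 18, 23, 9]
q=4: [2, 25, 17, 30]
Optimal cycle mean attained by: cycle 1->4->1, total 8 + (-7), length 2.
Answer: λ = 1/2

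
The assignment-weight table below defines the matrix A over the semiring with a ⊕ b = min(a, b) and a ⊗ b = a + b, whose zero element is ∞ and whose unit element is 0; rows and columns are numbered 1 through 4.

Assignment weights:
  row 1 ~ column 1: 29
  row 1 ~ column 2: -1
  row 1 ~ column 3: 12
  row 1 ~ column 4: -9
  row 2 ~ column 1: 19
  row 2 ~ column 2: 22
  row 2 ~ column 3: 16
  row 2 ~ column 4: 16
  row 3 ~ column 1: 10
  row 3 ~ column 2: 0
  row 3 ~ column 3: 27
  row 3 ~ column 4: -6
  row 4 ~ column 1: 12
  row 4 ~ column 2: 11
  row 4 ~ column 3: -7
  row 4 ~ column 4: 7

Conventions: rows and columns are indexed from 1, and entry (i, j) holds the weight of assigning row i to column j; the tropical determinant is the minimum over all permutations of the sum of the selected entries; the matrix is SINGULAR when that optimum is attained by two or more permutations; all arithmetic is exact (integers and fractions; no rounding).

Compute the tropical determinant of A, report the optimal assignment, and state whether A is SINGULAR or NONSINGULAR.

σ = (1, 2, 3, 4): 29 + 22 + 27 + 7 = 85
σ = (1, 2, 4, 3): 29 + 22 + (-6) + (-7) = 38
σ = (1, 3, 2, 4): 29 + 16 + 0 + 7 = 52
σ = (1, 3, 4, 2): 29 + 16 + (-6) + 11 = 50
σ = (1, 4, 2, 3): 29 + 16 + 0 + (-7) = 38
σ = (1, 4, 3, 2): 29 + 16 + 27 + 11 = 83
σ = (2, 1, 3, 4): (-1) + 19 + 27 + 7 = 52
σ = (2, 1, 4, 3): (-1) + 19 + (-6) + (-7) = 5
σ = (2, 3, 1, 4): (-1) + 16 + 10 + 7 = 32
σ = (2, 3, 4, 1): (-1) + 16 + (-6) + 12 = 21
σ = (2, 4, 1, 3): (-1) + 16 + 10 + (-7) = 18
σ = (2, 4, 3, 1): (-1) + 16 + 27 + 12 = 54
σ = (3, 1, 2, 4): 12 + 19 + 0 + 7 = 38
σ = (3, 1, 4, 2): 12 + 19 + (-6) + 11 = 36
σ = (3, 2, 1, 4): 12 + 22 + 10 + 7 = 51
σ = (3, 2, 4, 1): 12 + 22 + (-6) + 12 = 40
σ = (3, 4, 1, 2): 12 + 16 + 10 + 11 = 49
σ = (3, 4, 2, 1): 12 + 16 + 0 + 12 = 40
σ = (4, 1, 2, 3): (-9) + 19 + 0 + (-7) = 3
σ = (4, 1, 3, 2): (-9) + 19 + 27 + 11 = 48
σ = (4, 2, 1, 3): (-9) + 22 + 10 + (-7) = 16
σ = (4, 2, 3, 1): (-9) + 22 + 27 + 12 = 52
σ = (4, 3, 1, 2): (-9) + 16 + 10 + 11 = 28
σ = (4, 3, 2, 1): (-9) + 16 + 0 + 12 = 19
Optimal value attained by: σ = (4, 1, 2, 3).
Answer: det⊕(A) = 3; verdict: NONSINGULAR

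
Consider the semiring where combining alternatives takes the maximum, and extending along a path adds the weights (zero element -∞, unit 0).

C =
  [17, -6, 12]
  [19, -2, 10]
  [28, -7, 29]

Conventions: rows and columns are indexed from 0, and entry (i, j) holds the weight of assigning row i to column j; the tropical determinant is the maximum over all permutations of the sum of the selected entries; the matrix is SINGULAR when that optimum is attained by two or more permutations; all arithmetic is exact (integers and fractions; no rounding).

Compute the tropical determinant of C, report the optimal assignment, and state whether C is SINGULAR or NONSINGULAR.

σ = (0, 1, 2): 17 + (-2) + 29 = 44
σ = (0, 2, 1): 17 + 10 + (-7) = 20
σ = (1, 0, 2): (-6) + 19 + 29 = 42
σ = (1, 2, 0): (-6) + 10 + 28 = 32
σ = (2, 0, 1): 12 + 19 + (-7) = 24
σ = (2, 1, 0): 12 + (-2) + 28 = 38
Optimal value attained by: σ = (0, 1, 2).
Answer: det⊕(C) = 44; verdict: NONSINGULAR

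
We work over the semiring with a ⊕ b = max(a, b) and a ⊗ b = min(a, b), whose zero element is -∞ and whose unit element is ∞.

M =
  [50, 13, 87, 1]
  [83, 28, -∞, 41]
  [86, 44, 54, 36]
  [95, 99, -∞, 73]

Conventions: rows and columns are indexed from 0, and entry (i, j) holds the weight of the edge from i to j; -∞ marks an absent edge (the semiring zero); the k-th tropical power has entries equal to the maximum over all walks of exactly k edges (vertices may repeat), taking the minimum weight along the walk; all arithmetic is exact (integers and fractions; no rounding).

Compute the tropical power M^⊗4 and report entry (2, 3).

M^⊗2:
  [86, 44, 54, 36]
  [50, 41, 83, 41]
  [54, 44, 86, 41]
  [83, 73, 87, 73]
M^⊗3:
  [54, 44, 86, 41]
  [83, 44, 54, 41]
  [86, 44, 54, 41]
  [86, 73, 83, 73]
M^⊗4:
  [86, 44, 54, 41]
  [54, 44, 83, 41]
  [54, 44, 86, 41]
  [83, 73, 86, 73]
Key observation: the optimum is the walk 2->0->2->1->3, with weight 86 min 87 min 44 min 41 = 41.
Optimal value attained by: walk 2->0->2->1->3.
Answer: (M^⊗4)[2][3] = 41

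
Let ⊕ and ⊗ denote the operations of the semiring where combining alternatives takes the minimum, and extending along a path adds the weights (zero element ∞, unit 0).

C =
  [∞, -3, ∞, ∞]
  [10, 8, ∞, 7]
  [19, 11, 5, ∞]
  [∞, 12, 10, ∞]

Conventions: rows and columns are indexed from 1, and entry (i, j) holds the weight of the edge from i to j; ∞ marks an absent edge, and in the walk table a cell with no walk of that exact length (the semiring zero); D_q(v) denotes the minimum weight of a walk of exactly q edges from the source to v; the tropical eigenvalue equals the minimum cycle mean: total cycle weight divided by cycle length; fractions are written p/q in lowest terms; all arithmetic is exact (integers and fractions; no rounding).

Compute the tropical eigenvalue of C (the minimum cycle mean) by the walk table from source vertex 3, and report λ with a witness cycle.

q=0: [∞, ∞, 0, ∞]
q=1: [19, 11, 5, ∞]
q=2: [21, 16, 10, 18]
q=3: [26, 18, 15, 23]
q=4: [28, 23, 20, 25]
Optimal cycle mean attained by: cycle 1->2->1, total (-3) + 10, length 2.
Answer: λ = 7/2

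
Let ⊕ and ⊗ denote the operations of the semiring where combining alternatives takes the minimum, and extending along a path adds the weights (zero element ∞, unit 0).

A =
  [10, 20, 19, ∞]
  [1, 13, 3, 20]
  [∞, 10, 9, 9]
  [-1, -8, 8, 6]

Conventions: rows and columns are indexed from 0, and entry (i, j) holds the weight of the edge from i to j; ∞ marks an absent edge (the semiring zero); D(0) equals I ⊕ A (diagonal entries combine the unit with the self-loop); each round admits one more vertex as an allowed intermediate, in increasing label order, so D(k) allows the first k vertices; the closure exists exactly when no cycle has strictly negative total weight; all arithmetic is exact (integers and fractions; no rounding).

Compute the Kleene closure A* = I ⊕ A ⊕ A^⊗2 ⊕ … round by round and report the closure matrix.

D(0):
  [0, 20, 19, ∞]
  [1, 0, 3, 20]
  [∞, 10, 0, 9]
  [-1, -8, 8, 0]
D(1):
  [0, 20, 19, ∞]
  [1, 0, 3, 20]
  [∞, 10, 0, 9]
  [-1, -8, 8, 0]
D(2):
  [0, 20, 19, 40]
  [1, 0, 3, 20]
  [11, 10, 0, 9]
  [-7, -8, -5, 0]
D(3):
  [0, 20, 19, 28]
  [1, 0, 3, 12]
  [11, 10, 0, 9]
  [-7, -8, -5, 0]
D(4):
  [0, 20, 19, 28]
  [1, 0, 3, 12]
  [2, 1, 0, 9]
  [-7, -8, -5, 0]
Answer: A* = [[0, 20, 19, 28], [1, 0, 3, 12], [2, 1, 0, 9], [-7, -8, -5, 0]]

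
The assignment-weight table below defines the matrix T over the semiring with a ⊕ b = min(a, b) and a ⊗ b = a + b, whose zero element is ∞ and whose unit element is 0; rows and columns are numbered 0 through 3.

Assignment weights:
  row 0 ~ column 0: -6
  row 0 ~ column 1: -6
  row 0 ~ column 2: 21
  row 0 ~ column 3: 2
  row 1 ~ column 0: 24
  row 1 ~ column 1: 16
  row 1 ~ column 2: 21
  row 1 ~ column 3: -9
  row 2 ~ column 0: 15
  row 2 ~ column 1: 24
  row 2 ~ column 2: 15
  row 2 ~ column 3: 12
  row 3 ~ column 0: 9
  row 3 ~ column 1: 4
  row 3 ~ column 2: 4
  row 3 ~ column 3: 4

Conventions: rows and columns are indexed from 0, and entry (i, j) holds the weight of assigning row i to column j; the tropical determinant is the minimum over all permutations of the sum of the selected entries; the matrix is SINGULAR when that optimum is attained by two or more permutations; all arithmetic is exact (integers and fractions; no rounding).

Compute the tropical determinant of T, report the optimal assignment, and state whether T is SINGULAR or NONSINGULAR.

σ = (0, 1, 2, 3): (-6) + 16 + 15 + 4 = 29
σ = (0, 1, 3, 2): (-6) + 16 + 12 + 4 = 26
σ = (0, 2, 1, 3): (-6) + 21 + 24 + 4 = 43
σ = (0, 2, 3, 1): (-6) + 21 + 12 + 4 = 31
σ = (0, 3, 1, 2): (-6) + (-9) + 24 + 4 = 13
σ = (0, 3, 2, 1): (-6) + (-9) + 15 + 4 = 4
σ = (1, 0, 2, 3): (-6) + 24 + 15 + 4 = 37
σ = (1, 0, 3, 2): (-6) + 24 + 12 + 4 = 34
σ = (1, 2, 0, 3): (-6) + 21 + 15 + 4 = 34
σ = (1, 2, 3, 0): (-6) + 21 + 12 + 9 = 36
σ = (1, 3, 0, 2): (-6) + (-9) + 15 + 4 = 4
σ = (1, 3, 2, 0): (-6) + (-9) + 15 + 9 = 9
σ = (2, 0, 1, 3): 21 + 24 + 24 + 4 = 73
σ = (2, 0, 3, 1): 21 + 24 + 12 + 4 = 61
σ = (2, 1, 0, 3): 21 + 16 + 15 + 4 = 56
σ = (2, 1, 3, 0): 21 + 16 + 12 + 9 = 58
σ = (2, 3, 0, 1): 21 + (-9) + 15 + 4 = 31
σ = (2, 3, 1, 0): 21 + (-9) + 24 + 9 = 45
σ = (3, 0, 1, 2): 2 + 24 + 24 + 4 = 54
σ = (3, 0, 2, 1): 2 + 24 + 15 + 4 = 45
σ = (3, 1, 0, 2): 2 + 16 + 15 + 4 = 37
σ = (3, 1, 2, 0): 2 + 16 + 15 + 9 = 42
σ = (3, 2, 0, 1): 2 + 21 + 15 + 4 = 42
σ = (3, 2, 1, 0): 2 + 21 + 24 + 9 = 56
Optimal value attained by: σ = (0, 3, 2, 1).
Answer: det⊕(T) = 4; verdict: SINGULAR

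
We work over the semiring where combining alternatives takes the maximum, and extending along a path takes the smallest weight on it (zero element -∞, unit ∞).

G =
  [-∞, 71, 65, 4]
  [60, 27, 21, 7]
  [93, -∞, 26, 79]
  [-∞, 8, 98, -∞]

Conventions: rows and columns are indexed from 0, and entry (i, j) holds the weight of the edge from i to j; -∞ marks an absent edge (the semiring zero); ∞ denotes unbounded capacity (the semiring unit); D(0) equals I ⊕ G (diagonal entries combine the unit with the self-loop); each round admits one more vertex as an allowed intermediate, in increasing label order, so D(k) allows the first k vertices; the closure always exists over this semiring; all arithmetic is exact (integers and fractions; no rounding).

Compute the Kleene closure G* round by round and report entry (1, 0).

D(0):
  [∞, 71, 65, 4]
  [60, ∞, 21, 7]
  [93, -∞, ∞, 79]
  [-∞, 8, 98, ∞]
D(1):
  [∞, 71, 65, 4]
  [60, ∞, 60, 7]
  [93, 71, ∞, 79]
  [-∞, 8, 98, ∞]
D(2):
  [∞, 71, 65, 7]
  [60, ∞, 60, 7]
  [93, 71, ∞, 79]
  [8, 8, 98, ∞]
D(3):
  [∞, 71, 65, 65]
  [60, ∞, 60, 60]
  [93, 71, ∞, 79]
  [93, 71, 98, ∞]
D(4):
  [∞, 71, 65, 65]
  [60, ∞, 60, 60]
  [93, 71, ∞, 79]
  [93, 71, 98, ∞]
Answer: G*[1][0] = 60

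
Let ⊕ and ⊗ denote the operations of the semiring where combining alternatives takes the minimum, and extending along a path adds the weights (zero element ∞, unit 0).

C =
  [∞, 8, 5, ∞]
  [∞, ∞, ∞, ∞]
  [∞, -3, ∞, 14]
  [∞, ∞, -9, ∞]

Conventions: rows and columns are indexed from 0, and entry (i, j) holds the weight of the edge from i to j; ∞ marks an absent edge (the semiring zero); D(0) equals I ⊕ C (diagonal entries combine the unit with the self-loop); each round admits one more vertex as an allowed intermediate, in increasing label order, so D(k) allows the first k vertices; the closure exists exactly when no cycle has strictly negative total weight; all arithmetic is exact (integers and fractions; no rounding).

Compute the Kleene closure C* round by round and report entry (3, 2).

D(0):
  [0, 8, 5, ∞]
  [∞, 0, ∞, ∞]
  [∞, -3, 0, 14]
  [∞, ∞, -9, 0]
D(1):
  [0, 8, 5, ∞]
  [∞, 0, ∞, ∞]
  [∞, -3, 0, 14]
  [∞, ∞, -9, 0]
D(2):
  [0, 8, 5, ∞]
  [∞, 0, ∞, ∞]
  [∞, -3, 0, 14]
  [∞, ∞, -9, 0]
D(3):
  [0, 2, 5, 19]
  [∞, 0, ∞, ∞]
  [∞, -3, 0, 14]
  [∞, -12, -9, 0]
D(4):
  [0, 2, 5, 19]
  [∞, 0, ∞, ∞]
  [∞, -3, 0, 14]
  [∞, -12, -9, 0]
Answer: C*[3][2] = -9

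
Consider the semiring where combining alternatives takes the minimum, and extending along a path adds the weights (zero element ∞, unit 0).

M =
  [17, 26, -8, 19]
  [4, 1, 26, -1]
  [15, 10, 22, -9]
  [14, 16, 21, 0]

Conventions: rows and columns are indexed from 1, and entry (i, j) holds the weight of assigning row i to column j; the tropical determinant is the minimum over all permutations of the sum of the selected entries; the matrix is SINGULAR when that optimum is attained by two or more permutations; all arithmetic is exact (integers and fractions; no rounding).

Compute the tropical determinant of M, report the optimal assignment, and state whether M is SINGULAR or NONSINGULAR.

σ = (1, 2, 3, 4): 17 + 1 + 22 + 0 = 40
σ = (1, 2, 4, 3): 17 + 1 + (-9) + 21 = 30
σ = (1, 3, 2, 4): 17 + 26 + 10 + 0 = 53
σ = (1, 3, 4, 2): 17 + 26 + (-9) + 16 = 50
σ = (1, 4, 2, 3): 17 + (-1) + 10 + 21 = 47
σ = (1, 4, 3, 2): 17 + (-1) + 22 + 16 = 54
σ = (2, 1, 3, 4): 26 + 4 + 22 + 0 = 52
σ = (2, 1, 4, 3): 26 + 4 + (-9) + 21 = 42
σ = (2, 3, 1, 4): 26 + 26 + 15 + 0 = 67
σ = (2, 3, 4, 1): 26 + 26 + (-9) + 14 = 57
σ = (2, 4, 1, 3): 26 + (-1) + 15 + 21 = 61
σ = (2, 4, 3, 1): 26 + (-1) + 22 + 14 = 61
σ = (3, 1, 2, 4): (-8) + 4 + 10 + 0 = 6
σ = (3, 1, 4, 2): (-8) + 4 + (-9) + 16 = 3
σ = (3, 2, 1, 4): (-8) + 1 + 15 + 0 = 8
σ = (3, 2, 4, 1): (-8) + 1 + (-9) + 14 = -2
σ = (3, 4, 1, 2): (-8) + (-1) + 15 + 16 = 22
σ = (3, 4, 2, 1): (-8) + (-1) + 10 + 14 = 15
σ = (4, 1, 2, 3): 19 + 4 + 10 + 21 = 54
σ = (4, 1, 3, 2): 19 + 4 + 22 + 16 = 61
σ = (4, 2, 1, 3): 19 + 1 + 15 + 21 = 56
σ = (4, 2, 3, 1): 19 + 1 + 22 + 14 = 56
σ = (4, 3, 1, 2): 19 + 26 + 15 + 16 = 76
σ = (4, 3, 2, 1): 19 + 26 + 10 + 14 = 69
Optimal value attained by: σ = (3, 2, 4, 1).
Answer: det⊕(M) = -2; verdict: NONSINGULAR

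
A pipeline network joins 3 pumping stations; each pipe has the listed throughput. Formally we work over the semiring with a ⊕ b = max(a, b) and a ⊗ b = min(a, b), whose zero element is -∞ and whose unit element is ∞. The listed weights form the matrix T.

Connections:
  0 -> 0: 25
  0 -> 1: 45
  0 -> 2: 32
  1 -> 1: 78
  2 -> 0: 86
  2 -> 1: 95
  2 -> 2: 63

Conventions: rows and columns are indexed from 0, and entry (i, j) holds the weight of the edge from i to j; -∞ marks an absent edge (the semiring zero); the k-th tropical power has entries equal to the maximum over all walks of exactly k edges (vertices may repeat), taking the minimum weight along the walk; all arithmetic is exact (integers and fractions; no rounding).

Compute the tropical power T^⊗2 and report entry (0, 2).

T^⊗2:
  [32, 45, 32]
  [-∞, 78, -∞]
  [63, 78, 63]
Key observation: the optimum is the walk 0->2->2, with weight 32 min 63 = 32.
Optimal value attained by: walk 0->2->2.
Answer: (T^⊗2)[0][2] = 32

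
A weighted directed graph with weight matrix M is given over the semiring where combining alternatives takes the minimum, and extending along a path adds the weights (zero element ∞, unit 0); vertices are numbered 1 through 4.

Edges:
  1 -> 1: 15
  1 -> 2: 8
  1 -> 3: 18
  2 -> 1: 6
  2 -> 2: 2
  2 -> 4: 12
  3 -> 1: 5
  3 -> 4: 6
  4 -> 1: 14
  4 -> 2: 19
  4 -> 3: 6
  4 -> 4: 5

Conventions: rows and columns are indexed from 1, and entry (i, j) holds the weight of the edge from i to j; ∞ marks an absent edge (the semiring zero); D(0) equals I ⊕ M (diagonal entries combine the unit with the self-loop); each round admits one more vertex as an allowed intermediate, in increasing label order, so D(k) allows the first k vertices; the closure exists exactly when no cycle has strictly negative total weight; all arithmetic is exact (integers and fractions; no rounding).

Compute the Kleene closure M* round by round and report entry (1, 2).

D(0):
  [0, 8, 18, ∞]
  [6, 0, ∞, 12]
  [5, ∞, 0, 6]
  [14, 19, 6, 0]
D(1):
  [0, 8, 18, ∞]
  [6, 0, 24, 12]
  [5, 13, 0, 6]
  [14, 19, 6, 0]
D(2):
  [0, 8, 18, 20]
  [6, 0, 24, 12]
  [5, 13, 0, 6]
  [14, 19, 6, 0]
D(3):
  [0, 8, 18, 20]
  [6, 0, 24, 12]
  [5, 13, 0, 6]
  [11, 19, 6, 0]
D(4):
  [0, 8, 18, 20]
  [6, 0, 18, 12]
  [5, 13, 0, 6]
  [11, 19, 6, 0]
Answer: M*[1][2] = 8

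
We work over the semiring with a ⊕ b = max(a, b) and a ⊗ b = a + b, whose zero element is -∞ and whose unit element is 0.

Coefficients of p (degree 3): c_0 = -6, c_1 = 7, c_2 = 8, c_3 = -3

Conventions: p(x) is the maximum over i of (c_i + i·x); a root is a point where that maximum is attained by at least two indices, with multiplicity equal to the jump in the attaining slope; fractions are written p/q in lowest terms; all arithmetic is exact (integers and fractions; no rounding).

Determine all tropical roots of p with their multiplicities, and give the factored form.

hull edge (i=0, c=-6) to (i=1, c=7): slope 13, span 1
hull edge (i=1, c=7) to (i=2, c=8): slope 1, span 1
hull edge (i=2, c=8) to (i=3, c=-3): slope -11, span 1
Factored form: p(x) = -3 ⊗ (x ⊕ (-13)) ⊗ (x ⊕ (-1)) ⊗ (x ⊕ 11)
Answer: roots = -13 (mult 1), -1 (mult 1), 11 (mult 1)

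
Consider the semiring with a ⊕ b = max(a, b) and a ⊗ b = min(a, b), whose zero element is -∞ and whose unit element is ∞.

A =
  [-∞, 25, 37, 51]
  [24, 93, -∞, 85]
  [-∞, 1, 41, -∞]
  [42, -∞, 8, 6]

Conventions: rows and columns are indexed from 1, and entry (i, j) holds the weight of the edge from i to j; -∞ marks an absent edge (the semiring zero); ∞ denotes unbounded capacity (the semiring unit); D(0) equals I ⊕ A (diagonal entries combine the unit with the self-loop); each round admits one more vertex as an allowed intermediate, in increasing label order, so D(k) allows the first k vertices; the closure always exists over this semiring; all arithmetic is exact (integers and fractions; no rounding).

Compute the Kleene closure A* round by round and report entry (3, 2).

D(0):
  [∞, 25, 37, 51]
  [24, ∞, -∞, 85]
  [-∞, 1, ∞, -∞]
  [42, -∞, 8, ∞]
D(1):
  [∞, 25, 37, 51]
  [24, ∞, 24, 85]
  [-∞, 1, ∞, -∞]
  [42, 25, 37, ∞]
D(2):
  [∞, 25, 37, 51]
  [24, ∞, 24, 85]
  [1, 1, ∞, 1]
  [42, 25, 37, ∞]
D(3):
  [∞, 25, 37, 51]
  [24, ∞, 24, 85]
  [1, 1, ∞, 1]
  [42, 25, 37, ∞]
D(4):
  [∞, 25, 37, 51]
  [42, ∞, 37, 85]
  [1, 1, ∞, 1]
  [42, 25, 37, ∞]
Answer: A*[3][2] = 1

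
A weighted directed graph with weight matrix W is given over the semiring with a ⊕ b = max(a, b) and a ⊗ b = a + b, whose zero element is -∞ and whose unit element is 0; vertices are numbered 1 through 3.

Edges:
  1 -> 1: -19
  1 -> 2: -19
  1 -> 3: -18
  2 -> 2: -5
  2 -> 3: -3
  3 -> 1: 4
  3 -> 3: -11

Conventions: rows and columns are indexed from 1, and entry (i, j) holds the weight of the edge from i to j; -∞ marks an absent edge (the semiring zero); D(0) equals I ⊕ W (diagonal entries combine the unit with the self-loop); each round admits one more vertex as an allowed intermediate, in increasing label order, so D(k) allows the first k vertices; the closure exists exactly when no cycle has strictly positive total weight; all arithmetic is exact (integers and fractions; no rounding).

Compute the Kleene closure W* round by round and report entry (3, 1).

D(0):
  [0, -19, -18]
  [-∞, 0, -3]
  [4, -∞, 0]
D(1):
  [0, -19, -18]
  [-∞, 0, -3]
  [4, -15, 0]
D(2):
  [0, -19, -18]
  [-∞, 0, -3]
  [4, -15, 0]
D(3):
  [0, -19, -18]
  [1, 0, -3]
  [4, -15, 0]
Answer: W*[3][1] = 4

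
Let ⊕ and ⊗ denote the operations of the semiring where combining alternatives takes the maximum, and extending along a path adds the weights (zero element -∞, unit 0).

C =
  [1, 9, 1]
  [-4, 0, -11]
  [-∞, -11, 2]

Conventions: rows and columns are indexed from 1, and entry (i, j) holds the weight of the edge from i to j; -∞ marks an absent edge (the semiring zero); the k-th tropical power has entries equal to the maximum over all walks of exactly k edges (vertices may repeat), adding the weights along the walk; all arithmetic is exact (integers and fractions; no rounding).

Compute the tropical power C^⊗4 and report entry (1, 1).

C^⊗2:
  [5, 10, 3]
  [-3, 5, -3]
  [-15, -9, 4]
C^⊗3:
  [6, 14, 6]
  [1, 6, -1]
  [-13, -6, 6]
C^⊗4:
  [10, 15, 8]
  [2, 10, 2]
  [-10, -4, 8]
Key observation: the optimum is the walk 1->2->1->2->1, with weight 9 + (-4) + 9 + (-4) = 10.
Optimal value attained by: walk 1->2->1->2->1.
Answer: (C^⊗4)[1][1] = 10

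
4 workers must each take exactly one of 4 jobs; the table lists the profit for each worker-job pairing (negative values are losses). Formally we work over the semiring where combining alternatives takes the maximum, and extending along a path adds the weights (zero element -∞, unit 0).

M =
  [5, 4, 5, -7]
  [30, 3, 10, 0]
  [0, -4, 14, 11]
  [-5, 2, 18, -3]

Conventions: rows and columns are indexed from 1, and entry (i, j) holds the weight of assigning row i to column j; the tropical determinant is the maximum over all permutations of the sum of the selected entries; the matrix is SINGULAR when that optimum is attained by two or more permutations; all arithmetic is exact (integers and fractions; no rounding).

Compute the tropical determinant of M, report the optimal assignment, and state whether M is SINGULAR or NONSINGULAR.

σ = (1, 2, 3, 4): 5 + 3 + 14 + (-3) = 19
σ = (1, 2, 4, 3): 5 + 3 + 11 + 18 = 37
σ = (1, 3, 2, 4): 5 + 10 + (-4) + (-3) = 8
σ = (1, 3, 4, 2): 5 + 10 + 11 + 2 = 28
σ = (1, 4, 2, 3): 5 + 0 + (-4) + 18 = 19
σ = (1, 4, 3, 2): 5 + 0 + 14 + 2 = 21
σ = (2, 1, 3, 4): 4 + 30 + 14 + (-3) = 45
σ = (2, 1, 4, 3): 4 + 30 + 11 + 18 = 63
σ = (2, 3, 1, 4): 4 + 10 + 0 + (-3) = 11
σ = (2, 3, 4, 1): 4 + 10 + 11 + (-5) = 20
σ = (2, 4, 1, 3): 4 + 0 + 0 + 18 = 22
σ = (2, 4, 3, 1): 4 + 0 + 14 + (-5) = 13
σ = (3, 1, 2, 4): 5 + 30 + (-4) + (-3) = 28
σ = (3, 1, 4, 2): 5 + 30 + 11 + 2 = 48
σ = (3, 2, 1, 4): 5 + 3 + 0 + (-3) = 5
σ = (3, 2, 4, 1): 5 + 3 + 11 + (-5) = 14
σ = (3, 4, 1, 2): 5 + 0 + 0 + 2 = 7
σ = (3, 4, 2, 1): 5 + 0 + (-4) + (-5) = -4
σ = (4, 1, 2, 3): (-7) + 30 + (-4) + 18 = 37
σ = (4, 1, 3, 2): (-7) + 30 + 14 + 2 = 39
σ = (4, 2, 1, 3): (-7) + 3 + 0 + 18 = 14
σ = (4, 2, 3, 1): (-7) + 3 + 14 + (-5) = 5
σ = (4, 3, 1, 2): (-7) + 10 + 0 + 2 = 5
σ = (4, 3, 2, 1): (-7) + 10 + (-4) + (-5) = -6
Optimal value attained by: σ = (2, 1, 4, 3).
Answer: det⊕(M) = 63; verdict: NONSINGULAR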